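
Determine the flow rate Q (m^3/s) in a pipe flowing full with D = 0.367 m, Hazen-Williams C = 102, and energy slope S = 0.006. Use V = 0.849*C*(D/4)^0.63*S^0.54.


For a full circular pipe, R = D/4 = 0.367/4 = 0.0917 m.
V = 0.849 * 102 * 0.0917^0.63 * 0.006^0.54
  = 0.849 * 102 * 0.222045 * 0.063125
  = 1.2138 m/s.
Pipe area A = pi*D^2/4 = pi*0.367^2/4 = 0.1058 m^2.
Q = A * V = 0.1058 * 1.2138 = 0.1284 m^3/s.

0.1284


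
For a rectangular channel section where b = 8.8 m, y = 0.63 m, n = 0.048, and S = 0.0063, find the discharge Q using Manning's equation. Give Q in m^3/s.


For a rectangular channel, the cross-sectional area A = b * y = 8.8 * 0.63 = 5.54 m^2.
The wetted perimeter P = b + 2y = 8.8 + 2*0.63 = 10.06 m.
Hydraulic radius R = A/P = 5.54/10.06 = 0.5511 m.
Velocity V = (1/n)*R^(2/3)*S^(1/2) = (1/0.048)*0.5511^(2/3)*0.0063^(1/2) = 1.1115 m/s.
Discharge Q = A * V = 5.54 * 1.1115 = 6.162 m^3/s.

6.162


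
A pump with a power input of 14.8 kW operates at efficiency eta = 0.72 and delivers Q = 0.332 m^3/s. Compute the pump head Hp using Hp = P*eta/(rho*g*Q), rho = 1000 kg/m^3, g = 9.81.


Pump head formula: Hp = P * eta / (rho * g * Q).
Numerator: P * eta = 14.8 * 1000 * 0.72 = 10656.0 W.
Denominator: rho * g * Q = 1000 * 9.81 * 0.332 = 3256.92.
Hp = 10656.0 / 3256.92 = 3.27 m.

3.27


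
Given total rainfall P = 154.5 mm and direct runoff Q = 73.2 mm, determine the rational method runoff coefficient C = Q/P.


The runoff coefficient C = runoff depth / rainfall depth.
C = 73.2 / 154.5
  = 0.4738.

0.4738


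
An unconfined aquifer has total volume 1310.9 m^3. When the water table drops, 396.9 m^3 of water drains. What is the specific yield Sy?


Specific yield Sy = Volume drained / Total volume.
Sy = 396.9 / 1310.9
   = 0.3028.

0.3028


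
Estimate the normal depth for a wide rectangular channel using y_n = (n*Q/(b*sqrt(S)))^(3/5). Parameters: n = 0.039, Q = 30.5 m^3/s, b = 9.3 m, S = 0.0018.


We use the wide-channel approximation y_n = (n*Q/(b*sqrt(S)))^(3/5).
sqrt(S) = sqrt(0.0018) = 0.042426.
Numerator: n*Q = 0.039 * 30.5 = 1.1895.
Denominator: b*sqrt(S) = 9.3 * 0.042426 = 0.394562.
arg = 3.0147.
y_n = 3.0147^(3/5) = 1.9389 m.

1.9389


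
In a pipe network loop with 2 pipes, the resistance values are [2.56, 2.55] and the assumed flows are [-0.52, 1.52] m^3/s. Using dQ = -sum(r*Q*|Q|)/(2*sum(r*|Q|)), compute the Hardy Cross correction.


Numerator terms (r*Q*|Q|): 2.56*-0.52*|-0.52| = -0.6922; 2.55*1.52*|1.52| = 5.8915.
Sum of numerator = 5.1993.
Denominator terms (r*|Q|): 2.56*|-0.52| = 1.3312; 2.55*|1.52| = 3.876.
2 * sum of denominator = 2 * 5.2072 = 10.4144.
dQ = -5.1993 / 10.4144 = -0.4992 m^3/s.

-0.4992


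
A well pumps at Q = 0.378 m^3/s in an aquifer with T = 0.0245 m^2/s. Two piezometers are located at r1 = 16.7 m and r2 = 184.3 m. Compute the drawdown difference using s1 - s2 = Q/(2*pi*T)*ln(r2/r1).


Thiem equation: s1 - s2 = Q/(2*pi*T) * ln(r2/r1).
ln(r2/r1) = ln(184.3/16.7) = 2.4012.
Q/(2*pi*T) = 0.378 / (2*pi*0.0245) = 0.378 / 0.1539 = 2.4555.
s1 - s2 = 2.4555 * 2.4012 = 5.8961 m.

5.8961


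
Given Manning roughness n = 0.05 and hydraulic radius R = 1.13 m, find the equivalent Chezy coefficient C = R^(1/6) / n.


The Chezy coefficient relates to Manning's n through C = R^(1/6) / n.
R^(1/6) = 1.13^(1/6) = 1.020578.
C = 1.020578 / 0.05 = 20.41 m^(1/2)/s.

20.41


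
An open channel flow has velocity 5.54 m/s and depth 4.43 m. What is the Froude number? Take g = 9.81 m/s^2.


The Froude number is defined as Fr = V / sqrt(g*y).
g*y = 9.81 * 4.43 = 43.4583.
sqrt(g*y) = sqrt(43.4583) = 6.5923.
Fr = 5.54 / 6.5923 = 0.8404.

0.8404


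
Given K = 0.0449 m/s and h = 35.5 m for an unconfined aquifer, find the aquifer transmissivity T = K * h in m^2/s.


Transmissivity is defined as T = K * h.
T = 0.0449 * 35.5
  = 1.5939 m^2/s.

1.5939


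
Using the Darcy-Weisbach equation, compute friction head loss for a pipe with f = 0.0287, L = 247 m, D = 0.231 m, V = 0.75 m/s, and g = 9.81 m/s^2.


Darcy-Weisbach equation: h_f = f * (L/D) * V^2/(2g).
f * L/D = 0.0287 * 247/0.231 = 30.6879.
V^2/(2g) = 0.75^2 / (2*9.81) = 0.5625 / 19.62 = 0.0287 m.
h_f = 30.6879 * 0.0287 = 0.88 m.

0.88


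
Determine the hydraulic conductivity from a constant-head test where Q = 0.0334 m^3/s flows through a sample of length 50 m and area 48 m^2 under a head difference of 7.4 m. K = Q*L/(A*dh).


From K = Q*L / (A*dh):
Numerator: Q*L = 0.0334 * 50 = 1.67.
Denominator: A*dh = 48 * 7.4 = 355.2.
K = 1.67 / 355.2 = 0.004702 m/s.

0.004702


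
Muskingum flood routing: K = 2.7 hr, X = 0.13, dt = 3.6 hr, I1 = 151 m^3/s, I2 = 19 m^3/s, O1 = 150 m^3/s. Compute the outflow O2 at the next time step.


Muskingum coefficients:
denom = 2*K*(1-X) + dt = 2*2.7*(1-0.13) + 3.6 = 8.298.
C0 = (dt - 2*K*X)/denom = (3.6 - 2*2.7*0.13)/8.298 = 0.3492.
C1 = (dt + 2*K*X)/denom = (3.6 + 2*2.7*0.13)/8.298 = 0.5184.
C2 = (2*K*(1-X) - dt)/denom = 0.1323.
O2 = C0*I2 + C1*I1 + C2*O1
   = 0.3492*19 + 0.5184*151 + 0.1323*150
   = 104.77 m^3/s.

104.77


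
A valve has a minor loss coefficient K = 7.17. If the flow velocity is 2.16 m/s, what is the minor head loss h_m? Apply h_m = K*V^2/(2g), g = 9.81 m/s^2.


Minor loss formula: h_m = K * V^2/(2g).
V^2 = 2.16^2 = 4.6656.
V^2/(2g) = 4.6656 / 19.62 = 0.2378 m.
h_m = 7.17 * 0.2378 = 1.705 m.

1.705


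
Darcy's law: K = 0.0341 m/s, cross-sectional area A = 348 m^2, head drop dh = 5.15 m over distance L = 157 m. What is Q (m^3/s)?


Darcy's law: Q = K * A * i, where i = dh/L.
Hydraulic gradient i = 5.15 / 157 = 0.032803.
Q = 0.0341 * 348 * 0.032803
  = 0.3893 m^3/s.

0.3893


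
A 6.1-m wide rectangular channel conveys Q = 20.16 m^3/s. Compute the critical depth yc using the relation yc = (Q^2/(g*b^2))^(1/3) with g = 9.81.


Using yc = (Q^2 / (g * b^2))^(1/3):
Q^2 = 20.16^2 = 406.43.
g * b^2 = 9.81 * 6.1^2 = 9.81 * 37.21 = 365.03.
Q^2 / (g*b^2) = 406.43 / 365.03 = 1.1134.
yc = 1.1134^(1/3) = 1.0365 m.

1.0365


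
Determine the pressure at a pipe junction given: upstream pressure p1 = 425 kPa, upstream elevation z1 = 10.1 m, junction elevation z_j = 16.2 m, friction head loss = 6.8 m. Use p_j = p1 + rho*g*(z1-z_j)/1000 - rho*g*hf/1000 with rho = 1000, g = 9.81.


Junction pressure: p_j = p1 + rho*g*(z1 - z_j)/1000 - rho*g*hf/1000.
Elevation term = 1000*9.81*(10.1 - 16.2)/1000 = -59.841 kPa.
Friction term = 1000*9.81*6.8/1000 = 66.708 kPa.
p_j = 425 + -59.841 - 66.708 = 298.45 kPa.

298.45


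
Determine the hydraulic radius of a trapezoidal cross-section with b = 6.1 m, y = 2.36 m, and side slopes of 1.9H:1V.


For a trapezoidal section with side slope z:
A = (b + z*y)*y = (6.1 + 1.9*2.36)*2.36 = 24.978 m^2.
P = b + 2*y*sqrt(1 + z^2) = 6.1 + 2*2.36*sqrt(1 + 1.9^2) = 16.234 m.
R = A/P = 24.978 / 16.234 = 1.5386 m.

1.5386


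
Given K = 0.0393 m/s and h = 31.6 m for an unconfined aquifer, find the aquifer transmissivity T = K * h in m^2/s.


Transmissivity is defined as T = K * h.
T = 0.0393 * 31.6
  = 1.2419 m^2/s.

1.2419


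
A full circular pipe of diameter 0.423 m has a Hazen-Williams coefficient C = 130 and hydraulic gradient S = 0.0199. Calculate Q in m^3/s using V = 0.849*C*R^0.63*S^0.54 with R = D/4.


For a full circular pipe, R = D/4 = 0.423/4 = 0.1057 m.
V = 0.849 * 130 * 0.1057^0.63 * 0.0199^0.54
  = 0.849 * 130 * 0.242827 * 0.120609
  = 3.2324 m/s.
Pipe area A = pi*D^2/4 = pi*0.423^2/4 = 0.1405 m^2.
Q = A * V = 0.1405 * 3.2324 = 0.4543 m^3/s.

0.4543


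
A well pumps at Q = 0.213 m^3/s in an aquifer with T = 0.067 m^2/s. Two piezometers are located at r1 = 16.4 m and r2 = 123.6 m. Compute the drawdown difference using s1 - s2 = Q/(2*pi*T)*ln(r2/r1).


Thiem equation: s1 - s2 = Q/(2*pi*T) * ln(r2/r1).
ln(r2/r1) = ln(123.6/16.4) = 2.0198.
Q/(2*pi*T) = 0.213 / (2*pi*0.067) = 0.213 / 0.421 = 0.506.
s1 - s2 = 0.506 * 2.0198 = 1.0219 m.

1.0219


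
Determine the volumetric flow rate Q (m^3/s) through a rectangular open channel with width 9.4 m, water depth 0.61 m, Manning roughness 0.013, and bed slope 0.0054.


For a rectangular channel, the cross-sectional area A = b * y = 9.4 * 0.61 = 5.73 m^2.
The wetted perimeter P = b + 2y = 9.4 + 2*0.61 = 10.62 m.
Hydraulic radius R = A/P = 5.73/10.62 = 0.5399 m.
Velocity V = (1/n)*R^(2/3)*S^(1/2) = (1/0.013)*0.5399^(2/3)*0.0054^(1/2) = 3.7481 m/s.
Discharge Q = A * V = 5.73 * 3.7481 = 21.491 m^3/s.

21.491


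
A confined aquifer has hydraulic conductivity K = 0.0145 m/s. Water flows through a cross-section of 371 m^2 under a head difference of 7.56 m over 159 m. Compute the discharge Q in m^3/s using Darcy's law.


Darcy's law: Q = K * A * i, where i = dh/L.
Hydraulic gradient i = 7.56 / 159 = 0.047547.
Q = 0.0145 * 371 * 0.047547
  = 0.2558 m^3/s.

0.2558


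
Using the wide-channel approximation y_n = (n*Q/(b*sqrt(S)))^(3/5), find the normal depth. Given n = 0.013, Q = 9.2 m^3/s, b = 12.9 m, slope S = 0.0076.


We use the wide-channel approximation y_n = (n*Q/(b*sqrt(S)))^(3/5).
sqrt(S) = sqrt(0.0076) = 0.087178.
Numerator: n*Q = 0.013 * 9.2 = 0.1196.
Denominator: b*sqrt(S) = 12.9 * 0.087178 = 1.124596.
arg = 0.1063.
y_n = 0.1063^(3/5) = 0.2606 m.

0.2606


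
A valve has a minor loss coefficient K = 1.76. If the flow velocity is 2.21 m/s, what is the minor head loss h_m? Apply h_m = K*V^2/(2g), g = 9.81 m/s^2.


Minor loss formula: h_m = K * V^2/(2g).
V^2 = 2.21^2 = 4.8841.
V^2/(2g) = 4.8841 / 19.62 = 0.2489 m.
h_m = 1.76 * 0.2489 = 0.4381 m.

0.4381


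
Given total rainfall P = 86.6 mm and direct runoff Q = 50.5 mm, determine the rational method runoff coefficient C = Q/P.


The runoff coefficient C = runoff depth / rainfall depth.
C = 50.5 / 86.6
  = 0.5831.

0.5831


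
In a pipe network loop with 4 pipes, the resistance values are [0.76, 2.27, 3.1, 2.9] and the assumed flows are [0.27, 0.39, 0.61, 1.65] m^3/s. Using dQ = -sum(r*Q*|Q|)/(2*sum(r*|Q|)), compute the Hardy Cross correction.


Numerator terms (r*Q*|Q|): 0.76*0.27*|0.27| = 0.0554; 2.27*0.39*|0.39| = 0.3453; 3.1*0.61*|0.61| = 1.1535; 2.9*1.65*|1.65| = 7.8952.
Sum of numerator = 9.4494.
Denominator terms (r*|Q|): 0.76*|0.27| = 0.2052; 2.27*|0.39| = 0.8853; 3.1*|0.61| = 1.891; 2.9*|1.65| = 4.785.
2 * sum of denominator = 2 * 7.7665 = 15.533.
dQ = -9.4494 / 15.533 = -0.6083 m^3/s.

-0.6083


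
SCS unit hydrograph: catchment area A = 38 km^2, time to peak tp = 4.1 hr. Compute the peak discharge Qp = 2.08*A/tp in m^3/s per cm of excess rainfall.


SCS formula: Qp = 2.08 * A / tp.
Qp = 2.08 * 38 / 4.1
   = 79.04 / 4.1
   = 19.28 m^3/s per cm.

19.28


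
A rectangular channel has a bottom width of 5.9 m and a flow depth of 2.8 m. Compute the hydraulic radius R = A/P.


For a rectangular section:
Flow area A = b * y = 5.9 * 2.8 = 16.52 m^2.
Wetted perimeter P = b + 2y = 5.9 + 2*2.8 = 11.5 m.
Hydraulic radius R = A/P = 16.52 / 11.5 = 1.4365 m.

1.4365


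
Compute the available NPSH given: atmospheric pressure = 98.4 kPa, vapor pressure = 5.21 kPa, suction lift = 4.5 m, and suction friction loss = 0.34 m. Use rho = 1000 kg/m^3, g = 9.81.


NPSHa = p_atm/(rho*g) - z_s - hf_s - p_vap/(rho*g).
p_atm/(rho*g) = 98.4*1000 / (1000*9.81) = 10.031 m.
p_vap/(rho*g) = 5.21*1000 / (1000*9.81) = 0.531 m.
NPSHa = 10.031 - 4.5 - 0.34 - 0.531
      = 4.66 m.

4.66


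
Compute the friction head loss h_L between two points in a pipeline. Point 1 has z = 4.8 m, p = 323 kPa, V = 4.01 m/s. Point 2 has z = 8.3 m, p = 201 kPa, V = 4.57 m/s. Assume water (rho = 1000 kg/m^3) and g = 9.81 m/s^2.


Total head at each section: H = z + p/(rho*g) + V^2/(2g).
H1 = 4.8 + 323*1000/(1000*9.81) + 4.01^2/(2*9.81)
   = 4.8 + 32.926 + 0.8196
   = 38.545 m.
H2 = 8.3 + 201*1000/(1000*9.81) + 4.57^2/(2*9.81)
   = 8.3 + 20.489 + 1.0645
   = 29.854 m.
h_L = H1 - H2 = 38.545 - 29.854 = 8.691 m.

8.691


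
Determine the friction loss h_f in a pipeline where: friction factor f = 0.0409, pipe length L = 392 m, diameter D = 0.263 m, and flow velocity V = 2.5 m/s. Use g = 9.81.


Darcy-Weisbach equation: h_f = f * (L/D) * V^2/(2g).
f * L/D = 0.0409 * 392/0.263 = 60.9612.
V^2/(2g) = 2.5^2 / (2*9.81) = 6.25 / 19.62 = 0.3186 m.
h_f = 60.9612 * 0.3186 = 19.419 m.

19.419


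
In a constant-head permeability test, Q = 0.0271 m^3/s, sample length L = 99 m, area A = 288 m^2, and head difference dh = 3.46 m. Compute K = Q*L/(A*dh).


From K = Q*L / (A*dh):
Numerator: Q*L = 0.0271 * 99 = 2.6829.
Denominator: A*dh = 288 * 3.46 = 996.48.
K = 2.6829 / 996.48 = 0.002692 m/s.

0.002692


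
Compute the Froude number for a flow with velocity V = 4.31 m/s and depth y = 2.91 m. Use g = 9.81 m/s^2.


The Froude number is defined as Fr = V / sqrt(g*y).
g*y = 9.81 * 2.91 = 28.5471.
sqrt(g*y) = sqrt(28.5471) = 5.3429.
Fr = 4.31 / 5.3429 = 0.8067.

0.8067


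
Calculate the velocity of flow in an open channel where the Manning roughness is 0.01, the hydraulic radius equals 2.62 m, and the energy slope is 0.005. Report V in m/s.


Manning's equation gives V = (1/n) * R^(2/3) * S^(1/2).
First, compute R^(2/3) = 2.62^(2/3) = 1.9005.
Next, S^(1/2) = 0.005^(1/2) = 0.070711.
Then 1/n = 1/0.01 = 100.0.
V = 100.0 * 1.9005 * 0.070711 = 13.4386 m/s.

13.4386


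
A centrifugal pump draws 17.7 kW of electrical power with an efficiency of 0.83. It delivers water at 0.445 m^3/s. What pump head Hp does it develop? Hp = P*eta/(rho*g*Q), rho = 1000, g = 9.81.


Pump head formula: Hp = P * eta / (rho * g * Q).
Numerator: P * eta = 17.7 * 1000 * 0.83 = 14691.0 W.
Denominator: rho * g * Q = 1000 * 9.81 * 0.445 = 4365.45.
Hp = 14691.0 / 4365.45 = 3.37 m.

3.37


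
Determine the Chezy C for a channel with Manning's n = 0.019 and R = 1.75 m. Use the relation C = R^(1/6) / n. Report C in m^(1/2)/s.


The Chezy coefficient relates to Manning's n through C = R^(1/6) / n.
R^(1/6) = 1.75^(1/6) = 1.097757.
C = 1.097757 / 0.019 = 57.78 m^(1/2)/s.

57.78


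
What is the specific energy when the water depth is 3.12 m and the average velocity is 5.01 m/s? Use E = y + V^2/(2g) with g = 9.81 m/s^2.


Specific energy E = y + V^2/(2g).
Velocity head = V^2/(2g) = 5.01^2 / (2*9.81) = 25.1001 / 19.62 = 1.2793 m.
E = 3.12 + 1.2793 = 4.3993 m.

4.3993


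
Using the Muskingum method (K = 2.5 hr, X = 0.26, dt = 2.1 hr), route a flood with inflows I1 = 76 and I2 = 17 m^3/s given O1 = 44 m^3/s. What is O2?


Muskingum coefficients:
denom = 2*K*(1-X) + dt = 2*2.5*(1-0.26) + 2.1 = 5.8.
C0 = (dt - 2*K*X)/denom = (2.1 - 2*2.5*0.26)/5.8 = 0.1379.
C1 = (dt + 2*K*X)/denom = (2.1 + 2*2.5*0.26)/5.8 = 0.5862.
C2 = (2*K*(1-X) - dt)/denom = 0.2759.
O2 = C0*I2 + C1*I1 + C2*O1
   = 0.1379*17 + 0.5862*76 + 0.2759*44
   = 59.03 m^3/s.

59.03


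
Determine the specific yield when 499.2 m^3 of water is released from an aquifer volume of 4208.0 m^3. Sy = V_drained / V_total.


Specific yield Sy = Volume drained / Total volume.
Sy = 499.2 / 4208.0
   = 0.1186.

0.1186


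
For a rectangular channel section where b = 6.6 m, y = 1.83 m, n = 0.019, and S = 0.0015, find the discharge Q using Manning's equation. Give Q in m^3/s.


For a rectangular channel, the cross-sectional area A = b * y = 6.6 * 1.83 = 12.08 m^2.
The wetted perimeter P = b + 2y = 6.6 + 2*1.83 = 10.26 m.
Hydraulic radius R = A/P = 12.08/10.26 = 1.1772 m.
Velocity V = (1/n)*R^(2/3)*S^(1/2) = (1/0.019)*1.1772^(2/3)*0.0015^(1/2) = 2.2726 m/s.
Discharge Q = A * V = 12.08 * 2.2726 = 27.449 m^3/s.

27.449


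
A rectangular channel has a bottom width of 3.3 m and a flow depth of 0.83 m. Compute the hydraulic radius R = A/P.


For a rectangular section:
Flow area A = b * y = 3.3 * 0.83 = 2.74 m^2.
Wetted perimeter P = b + 2y = 3.3 + 2*0.83 = 4.96 m.
Hydraulic radius R = A/P = 2.74 / 4.96 = 0.5522 m.

0.5522


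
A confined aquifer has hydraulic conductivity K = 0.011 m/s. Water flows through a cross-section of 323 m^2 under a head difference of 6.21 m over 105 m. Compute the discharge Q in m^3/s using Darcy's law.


Darcy's law: Q = K * A * i, where i = dh/L.
Hydraulic gradient i = 6.21 / 105 = 0.059143.
Q = 0.011 * 323 * 0.059143
  = 0.2101 m^3/s.

0.2101


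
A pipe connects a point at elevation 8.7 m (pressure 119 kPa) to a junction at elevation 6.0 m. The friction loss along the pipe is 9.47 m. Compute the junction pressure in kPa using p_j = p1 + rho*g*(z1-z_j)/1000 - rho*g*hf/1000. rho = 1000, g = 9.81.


Junction pressure: p_j = p1 + rho*g*(z1 - z_j)/1000 - rho*g*hf/1000.
Elevation term = 1000*9.81*(8.7 - 6.0)/1000 = 26.487 kPa.
Friction term = 1000*9.81*9.47/1000 = 92.901 kPa.
p_j = 119 + 26.487 - 92.901 = 52.59 kPa.

52.59


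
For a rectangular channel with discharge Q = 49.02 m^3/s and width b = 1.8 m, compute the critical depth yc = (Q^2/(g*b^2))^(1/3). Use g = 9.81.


Using yc = (Q^2 / (g * b^2))^(1/3):
Q^2 = 49.02^2 = 2402.96.
g * b^2 = 9.81 * 1.8^2 = 9.81 * 3.24 = 31.78.
Q^2 / (g*b^2) = 2402.96 / 31.78 = 75.6123.
yc = 75.6123^(1/3) = 4.2284 m.

4.2284


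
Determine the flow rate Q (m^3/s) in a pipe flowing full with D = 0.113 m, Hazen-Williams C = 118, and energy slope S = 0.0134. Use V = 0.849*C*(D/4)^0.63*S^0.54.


For a full circular pipe, R = D/4 = 0.113/4 = 0.0283 m.
V = 0.849 * 118 * 0.0283^0.63 * 0.0134^0.54
  = 0.849 * 118 * 0.105716 * 0.097417
  = 1.0317 m/s.
Pipe area A = pi*D^2/4 = pi*0.113^2/4 = 0.01 m^2.
Q = A * V = 0.01 * 1.0317 = 0.0103 m^3/s.

0.0103


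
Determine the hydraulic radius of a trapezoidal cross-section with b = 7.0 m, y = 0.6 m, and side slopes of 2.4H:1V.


For a trapezoidal section with side slope z:
A = (b + z*y)*y = (7.0 + 2.4*0.6)*0.6 = 5.064 m^2.
P = b + 2*y*sqrt(1 + z^2) = 7.0 + 2*0.6*sqrt(1 + 2.4^2) = 10.12 m.
R = A/P = 5.064 / 10.12 = 0.5004 m.

0.5004


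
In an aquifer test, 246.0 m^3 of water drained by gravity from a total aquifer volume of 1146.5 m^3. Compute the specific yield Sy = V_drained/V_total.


Specific yield Sy = Volume drained / Total volume.
Sy = 246.0 / 1146.5
   = 0.2146.

0.2146


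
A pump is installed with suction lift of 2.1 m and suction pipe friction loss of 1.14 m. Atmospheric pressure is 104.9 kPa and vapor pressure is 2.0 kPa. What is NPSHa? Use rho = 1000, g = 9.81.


NPSHa = p_atm/(rho*g) - z_s - hf_s - p_vap/(rho*g).
p_atm/(rho*g) = 104.9*1000 / (1000*9.81) = 10.693 m.
p_vap/(rho*g) = 2.0*1000 / (1000*9.81) = 0.204 m.
NPSHa = 10.693 - 2.1 - 1.14 - 0.204
      = 7.25 m.

7.25


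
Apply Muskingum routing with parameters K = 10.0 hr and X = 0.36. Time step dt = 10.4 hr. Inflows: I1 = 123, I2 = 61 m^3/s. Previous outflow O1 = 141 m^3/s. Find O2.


Muskingum coefficients:
denom = 2*K*(1-X) + dt = 2*10.0*(1-0.36) + 10.4 = 23.2.
C0 = (dt - 2*K*X)/denom = (10.4 - 2*10.0*0.36)/23.2 = 0.1379.
C1 = (dt + 2*K*X)/denom = (10.4 + 2*10.0*0.36)/23.2 = 0.7586.
C2 = (2*K*(1-X) - dt)/denom = 0.1034.
O2 = C0*I2 + C1*I1 + C2*O1
   = 0.1379*61 + 0.7586*123 + 0.1034*141
   = 116.31 m^3/s.

116.31


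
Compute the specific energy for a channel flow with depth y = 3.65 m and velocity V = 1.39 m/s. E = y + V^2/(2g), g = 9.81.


Specific energy E = y + V^2/(2g).
Velocity head = V^2/(2g) = 1.39^2 / (2*9.81) = 1.9321 / 19.62 = 0.0985 m.
E = 3.65 + 0.0985 = 3.7485 m.

3.7485


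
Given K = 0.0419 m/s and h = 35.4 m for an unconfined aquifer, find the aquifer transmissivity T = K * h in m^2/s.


Transmissivity is defined as T = K * h.
T = 0.0419 * 35.4
  = 1.4833 m^2/s.

1.4833


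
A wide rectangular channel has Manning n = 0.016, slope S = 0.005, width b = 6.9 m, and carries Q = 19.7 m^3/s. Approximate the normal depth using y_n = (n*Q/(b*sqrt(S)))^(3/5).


We use the wide-channel approximation y_n = (n*Q/(b*sqrt(S)))^(3/5).
sqrt(S) = sqrt(0.005) = 0.070711.
Numerator: n*Q = 0.016 * 19.7 = 0.3152.
Denominator: b*sqrt(S) = 6.9 * 0.070711 = 0.487906.
arg = 0.646.
y_n = 0.646^(3/5) = 0.7694 m.

0.7694


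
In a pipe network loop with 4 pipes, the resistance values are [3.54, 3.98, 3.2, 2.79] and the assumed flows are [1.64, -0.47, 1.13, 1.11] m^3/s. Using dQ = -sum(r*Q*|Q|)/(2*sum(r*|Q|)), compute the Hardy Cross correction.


Numerator terms (r*Q*|Q|): 3.54*1.64*|1.64| = 9.5212; 3.98*-0.47*|-0.47| = -0.8792; 3.2*1.13*|1.13| = 4.0861; 2.79*1.11*|1.11| = 3.4376.
Sum of numerator = 16.1656.
Denominator terms (r*|Q|): 3.54*|1.64| = 5.8056; 3.98*|-0.47| = 1.8706; 3.2*|1.13| = 3.616; 2.79*|1.11| = 3.0969.
2 * sum of denominator = 2 * 14.3891 = 28.7782.
dQ = -16.1656 / 28.7782 = -0.5617 m^3/s.

-0.5617


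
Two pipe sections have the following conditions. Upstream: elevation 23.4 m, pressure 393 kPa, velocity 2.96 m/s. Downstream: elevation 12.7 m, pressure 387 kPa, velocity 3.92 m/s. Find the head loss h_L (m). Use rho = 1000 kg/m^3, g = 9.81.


Total head at each section: H = z + p/(rho*g) + V^2/(2g).
H1 = 23.4 + 393*1000/(1000*9.81) + 2.96^2/(2*9.81)
   = 23.4 + 40.061 + 0.4466
   = 63.908 m.
H2 = 12.7 + 387*1000/(1000*9.81) + 3.92^2/(2*9.81)
   = 12.7 + 39.45 + 0.7832
   = 52.933 m.
h_L = H1 - H2 = 63.908 - 52.933 = 10.975 m.

10.975


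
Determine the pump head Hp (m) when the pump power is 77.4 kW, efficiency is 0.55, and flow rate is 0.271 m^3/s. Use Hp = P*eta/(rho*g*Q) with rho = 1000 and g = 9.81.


Pump head formula: Hp = P * eta / (rho * g * Q).
Numerator: P * eta = 77.4 * 1000 * 0.55 = 42570.0 W.
Denominator: rho * g * Q = 1000 * 9.81 * 0.271 = 2658.51.
Hp = 42570.0 / 2658.51 = 16.01 m.

16.01


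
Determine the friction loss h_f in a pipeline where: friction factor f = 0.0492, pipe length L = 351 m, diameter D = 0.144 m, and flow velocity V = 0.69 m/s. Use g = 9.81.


Darcy-Weisbach equation: h_f = f * (L/D) * V^2/(2g).
f * L/D = 0.0492 * 351/0.144 = 119.925.
V^2/(2g) = 0.69^2 / (2*9.81) = 0.4761 / 19.62 = 0.0243 m.
h_f = 119.925 * 0.0243 = 2.91 m.

2.91


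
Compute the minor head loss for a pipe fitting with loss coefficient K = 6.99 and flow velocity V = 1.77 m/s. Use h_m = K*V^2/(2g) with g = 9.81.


Minor loss formula: h_m = K * V^2/(2g).
V^2 = 1.77^2 = 3.1329.
V^2/(2g) = 3.1329 / 19.62 = 0.1597 m.
h_m = 6.99 * 0.1597 = 1.1162 m.

1.1162


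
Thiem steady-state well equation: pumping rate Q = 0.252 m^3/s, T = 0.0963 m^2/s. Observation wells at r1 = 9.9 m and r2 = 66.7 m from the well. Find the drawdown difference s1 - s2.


Thiem equation: s1 - s2 = Q/(2*pi*T) * ln(r2/r1).
ln(r2/r1) = ln(66.7/9.9) = 1.9077.
Q/(2*pi*T) = 0.252 / (2*pi*0.0963) = 0.252 / 0.6051 = 0.4165.
s1 - s2 = 0.4165 * 1.9077 = 0.7945 m.

0.7945


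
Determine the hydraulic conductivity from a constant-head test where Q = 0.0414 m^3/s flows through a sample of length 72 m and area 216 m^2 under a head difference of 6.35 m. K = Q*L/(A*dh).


From K = Q*L / (A*dh):
Numerator: Q*L = 0.0414 * 72 = 2.9808.
Denominator: A*dh = 216 * 6.35 = 1371.6.
K = 2.9808 / 1371.6 = 0.002173 m/s.

0.002173


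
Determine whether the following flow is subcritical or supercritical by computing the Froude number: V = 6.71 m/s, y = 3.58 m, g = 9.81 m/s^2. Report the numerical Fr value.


The Froude number is defined as Fr = V / sqrt(g*y).
g*y = 9.81 * 3.58 = 35.1198.
sqrt(g*y) = sqrt(35.1198) = 5.9262.
Fr = 6.71 / 5.9262 = 1.1323.
Since Fr > 1, the flow is supercritical.

1.1323


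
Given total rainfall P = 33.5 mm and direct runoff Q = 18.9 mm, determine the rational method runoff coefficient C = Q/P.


The runoff coefficient C = runoff depth / rainfall depth.
C = 18.9 / 33.5
  = 0.5642.

0.5642


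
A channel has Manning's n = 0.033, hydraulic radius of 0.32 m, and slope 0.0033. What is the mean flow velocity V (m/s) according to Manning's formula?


Manning's equation gives V = (1/n) * R^(2/3) * S^(1/2).
First, compute R^(2/3) = 0.32^(2/3) = 0.4678.
Next, S^(1/2) = 0.0033^(1/2) = 0.057446.
Then 1/n = 1/0.033 = 30.3.
V = 30.3 * 0.4678 * 0.057446 = 0.8144 m/s.

0.8144


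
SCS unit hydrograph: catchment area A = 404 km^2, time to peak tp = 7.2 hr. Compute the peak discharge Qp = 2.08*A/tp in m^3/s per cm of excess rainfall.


SCS formula: Qp = 2.08 * A / tp.
Qp = 2.08 * 404 / 7.2
   = 840.32 / 7.2
   = 116.71 m^3/s per cm.

116.71


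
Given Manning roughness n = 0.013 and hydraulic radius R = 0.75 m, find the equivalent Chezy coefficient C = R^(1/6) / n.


The Chezy coefficient relates to Manning's n through C = R^(1/6) / n.
R^(1/6) = 0.75^(1/6) = 0.953184.
C = 0.953184 / 0.013 = 73.32 m^(1/2)/s.

73.32


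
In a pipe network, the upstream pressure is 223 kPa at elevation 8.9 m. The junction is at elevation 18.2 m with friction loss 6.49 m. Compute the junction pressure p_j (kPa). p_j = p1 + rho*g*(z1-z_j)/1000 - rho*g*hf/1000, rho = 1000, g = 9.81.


Junction pressure: p_j = p1 + rho*g*(z1 - z_j)/1000 - rho*g*hf/1000.
Elevation term = 1000*9.81*(8.9 - 18.2)/1000 = -91.233 kPa.
Friction term = 1000*9.81*6.49/1000 = 63.667 kPa.
p_j = 223 + -91.233 - 63.667 = 68.1 kPa.

68.1


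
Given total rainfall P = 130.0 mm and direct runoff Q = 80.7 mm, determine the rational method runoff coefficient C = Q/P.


The runoff coefficient C = runoff depth / rainfall depth.
C = 80.7 / 130.0
  = 0.6208.

0.6208


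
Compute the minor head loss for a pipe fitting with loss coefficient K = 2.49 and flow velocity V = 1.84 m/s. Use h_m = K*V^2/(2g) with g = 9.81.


Minor loss formula: h_m = K * V^2/(2g).
V^2 = 1.84^2 = 3.3856.
V^2/(2g) = 3.3856 / 19.62 = 0.1726 m.
h_m = 2.49 * 0.1726 = 0.4297 m.

0.4297


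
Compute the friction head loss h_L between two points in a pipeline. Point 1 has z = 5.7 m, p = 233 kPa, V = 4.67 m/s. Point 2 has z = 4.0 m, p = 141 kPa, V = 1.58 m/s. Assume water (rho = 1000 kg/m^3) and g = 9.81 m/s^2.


Total head at each section: H = z + p/(rho*g) + V^2/(2g).
H1 = 5.7 + 233*1000/(1000*9.81) + 4.67^2/(2*9.81)
   = 5.7 + 23.751 + 1.1116
   = 30.563 m.
H2 = 4.0 + 141*1000/(1000*9.81) + 1.58^2/(2*9.81)
   = 4.0 + 14.373 + 0.1272
   = 18.5 m.
h_L = H1 - H2 = 30.563 - 18.5 = 12.063 m.

12.063


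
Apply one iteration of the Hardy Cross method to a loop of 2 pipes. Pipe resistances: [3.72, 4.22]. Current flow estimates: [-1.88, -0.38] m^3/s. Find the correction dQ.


Numerator terms (r*Q*|Q|): 3.72*-1.88*|-1.88| = -13.148; 4.22*-0.38*|-0.38| = -0.6094.
Sum of numerator = -13.7573.
Denominator terms (r*|Q|): 3.72*|-1.88| = 6.9936; 4.22*|-0.38| = 1.6036.
2 * sum of denominator = 2 * 8.5972 = 17.1944.
dQ = --13.7573 / 17.1944 = 0.8001 m^3/s.

0.8001


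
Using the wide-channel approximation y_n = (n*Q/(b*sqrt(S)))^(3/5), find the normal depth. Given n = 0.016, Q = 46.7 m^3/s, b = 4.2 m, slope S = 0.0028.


We use the wide-channel approximation y_n = (n*Q/(b*sqrt(S)))^(3/5).
sqrt(S) = sqrt(0.0028) = 0.052915.
Numerator: n*Q = 0.016 * 46.7 = 0.7472.
Denominator: b*sqrt(S) = 4.2 * 0.052915 = 0.222243.
arg = 3.3621.
y_n = 3.3621^(3/5) = 2.07 m.

2.07


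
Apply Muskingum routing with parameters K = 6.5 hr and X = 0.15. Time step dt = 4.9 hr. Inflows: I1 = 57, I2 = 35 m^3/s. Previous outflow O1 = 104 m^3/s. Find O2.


Muskingum coefficients:
denom = 2*K*(1-X) + dt = 2*6.5*(1-0.15) + 4.9 = 15.95.
C0 = (dt - 2*K*X)/denom = (4.9 - 2*6.5*0.15)/15.95 = 0.185.
C1 = (dt + 2*K*X)/denom = (4.9 + 2*6.5*0.15)/15.95 = 0.4295.
C2 = (2*K*(1-X) - dt)/denom = 0.3856.
O2 = C0*I2 + C1*I1 + C2*O1
   = 0.185*35 + 0.4295*57 + 0.3856*104
   = 71.05 m^3/s.

71.05


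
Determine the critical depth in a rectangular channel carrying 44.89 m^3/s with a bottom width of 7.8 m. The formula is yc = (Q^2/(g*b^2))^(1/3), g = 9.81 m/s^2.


Using yc = (Q^2 / (g * b^2))^(1/3):
Q^2 = 44.89^2 = 2015.11.
g * b^2 = 9.81 * 7.8^2 = 9.81 * 60.84 = 596.84.
Q^2 / (g*b^2) = 2015.11 / 596.84 = 3.3763.
yc = 3.3763^(1/3) = 1.5002 m.

1.5002


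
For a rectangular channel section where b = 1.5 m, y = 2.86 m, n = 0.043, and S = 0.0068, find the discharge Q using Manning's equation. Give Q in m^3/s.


For a rectangular channel, the cross-sectional area A = b * y = 1.5 * 2.86 = 4.29 m^2.
The wetted perimeter P = b + 2y = 1.5 + 2*2.86 = 7.22 m.
Hydraulic radius R = A/P = 4.29/7.22 = 0.5942 m.
Velocity V = (1/n)*R^(2/3)*S^(1/2) = (1/0.043)*0.5942^(2/3)*0.0068^(1/2) = 1.3554 m/s.
Discharge Q = A * V = 4.29 * 1.3554 = 5.815 m^3/s.

5.815


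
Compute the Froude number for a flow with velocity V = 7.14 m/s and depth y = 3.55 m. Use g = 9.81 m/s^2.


The Froude number is defined as Fr = V / sqrt(g*y).
g*y = 9.81 * 3.55 = 34.8255.
sqrt(g*y) = sqrt(34.8255) = 5.9013.
Fr = 7.14 / 5.9013 = 1.2099.

1.2099


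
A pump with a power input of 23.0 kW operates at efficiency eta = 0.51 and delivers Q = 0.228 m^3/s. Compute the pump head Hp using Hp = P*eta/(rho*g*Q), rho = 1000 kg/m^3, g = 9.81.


Pump head formula: Hp = P * eta / (rho * g * Q).
Numerator: P * eta = 23.0 * 1000 * 0.51 = 11730.0 W.
Denominator: rho * g * Q = 1000 * 9.81 * 0.228 = 2236.68.
Hp = 11730.0 / 2236.68 = 5.24 m.

5.24


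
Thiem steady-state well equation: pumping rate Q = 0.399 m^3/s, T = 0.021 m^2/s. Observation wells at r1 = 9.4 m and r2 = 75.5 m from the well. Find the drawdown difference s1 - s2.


Thiem equation: s1 - s2 = Q/(2*pi*T) * ln(r2/r1).
ln(r2/r1) = ln(75.5/9.4) = 2.0834.
Q/(2*pi*T) = 0.399 / (2*pi*0.021) = 0.399 / 0.1319 = 3.0239.
s1 - s2 = 3.0239 * 2.0834 = 6.3002 m.

6.3002


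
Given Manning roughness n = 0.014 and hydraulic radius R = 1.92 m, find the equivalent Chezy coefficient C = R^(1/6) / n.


The Chezy coefficient relates to Manning's n through C = R^(1/6) / n.
R^(1/6) = 1.92^(1/6) = 1.114851.
C = 1.114851 / 0.014 = 79.63 m^(1/2)/s.

79.63


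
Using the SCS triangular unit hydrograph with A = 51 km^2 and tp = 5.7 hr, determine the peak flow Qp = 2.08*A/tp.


SCS formula: Qp = 2.08 * A / tp.
Qp = 2.08 * 51 / 5.7
   = 106.08 / 5.7
   = 18.61 m^3/s per cm.

18.61


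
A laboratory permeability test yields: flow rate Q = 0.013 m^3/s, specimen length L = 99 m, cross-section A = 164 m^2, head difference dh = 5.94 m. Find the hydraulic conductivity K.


From K = Q*L / (A*dh):
Numerator: Q*L = 0.013 * 99 = 1.287.
Denominator: A*dh = 164 * 5.94 = 974.16.
K = 1.287 / 974.16 = 0.001321 m/s.

0.001321


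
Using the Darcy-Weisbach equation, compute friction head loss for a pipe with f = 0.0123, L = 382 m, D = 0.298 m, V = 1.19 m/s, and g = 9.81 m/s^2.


Darcy-Weisbach equation: h_f = f * (L/D) * V^2/(2g).
f * L/D = 0.0123 * 382/0.298 = 15.7671.
V^2/(2g) = 1.19^2 / (2*9.81) = 1.4161 / 19.62 = 0.0722 m.
h_f = 15.7671 * 0.0722 = 1.138 m.

1.138


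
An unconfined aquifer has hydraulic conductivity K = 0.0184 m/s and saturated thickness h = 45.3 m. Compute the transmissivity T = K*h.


Transmissivity is defined as T = K * h.
T = 0.0184 * 45.3
  = 0.8335 m^2/s.

0.8335


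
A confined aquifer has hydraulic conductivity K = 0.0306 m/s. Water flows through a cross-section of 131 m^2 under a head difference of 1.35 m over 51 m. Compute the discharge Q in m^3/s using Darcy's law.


Darcy's law: Q = K * A * i, where i = dh/L.
Hydraulic gradient i = 1.35 / 51 = 0.026471.
Q = 0.0306 * 131 * 0.026471
  = 0.1061 m^3/s.

0.1061


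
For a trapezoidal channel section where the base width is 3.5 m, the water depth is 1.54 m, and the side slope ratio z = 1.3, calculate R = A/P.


For a trapezoidal section with side slope z:
A = (b + z*y)*y = (3.5 + 1.3*1.54)*1.54 = 8.473 m^2.
P = b + 2*y*sqrt(1 + z^2) = 3.5 + 2*1.54*sqrt(1 + 1.3^2) = 8.552 m.
R = A/P = 8.473 / 8.552 = 0.9908 m.

0.9908


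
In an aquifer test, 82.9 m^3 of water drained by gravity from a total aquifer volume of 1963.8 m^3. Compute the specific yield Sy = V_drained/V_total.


Specific yield Sy = Volume drained / Total volume.
Sy = 82.9 / 1963.8
   = 0.0422.

0.0422


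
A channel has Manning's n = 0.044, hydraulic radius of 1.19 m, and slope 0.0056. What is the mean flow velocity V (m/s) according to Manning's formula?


Manning's equation gives V = (1/n) * R^(2/3) * S^(1/2).
First, compute R^(2/3) = 1.19^(2/3) = 1.123.
Next, S^(1/2) = 0.0056^(1/2) = 0.074833.
Then 1/n = 1/0.044 = 22.73.
V = 22.73 * 1.123 * 0.074833 = 1.9099 m/s.

1.9099


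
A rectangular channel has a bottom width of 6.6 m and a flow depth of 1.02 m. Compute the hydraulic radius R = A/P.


For a rectangular section:
Flow area A = b * y = 6.6 * 1.02 = 6.73 m^2.
Wetted perimeter P = b + 2y = 6.6 + 2*1.02 = 8.64 m.
Hydraulic radius R = A/P = 6.73 / 8.64 = 0.7792 m.

0.7792


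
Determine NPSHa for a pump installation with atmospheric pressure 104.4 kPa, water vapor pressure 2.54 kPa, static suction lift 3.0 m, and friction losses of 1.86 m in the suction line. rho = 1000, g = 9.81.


NPSHa = p_atm/(rho*g) - z_s - hf_s - p_vap/(rho*g).
p_atm/(rho*g) = 104.4*1000 / (1000*9.81) = 10.642 m.
p_vap/(rho*g) = 2.54*1000 / (1000*9.81) = 0.259 m.
NPSHa = 10.642 - 3.0 - 1.86 - 0.259
      = 5.52 m.

5.52


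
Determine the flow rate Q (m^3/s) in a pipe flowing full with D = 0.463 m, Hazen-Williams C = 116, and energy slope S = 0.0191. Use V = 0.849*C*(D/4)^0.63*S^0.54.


For a full circular pipe, R = D/4 = 0.463/4 = 0.1158 m.
V = 0.849 * 116 * 0.1158^0.63 * 0.0191^0.54
  = 0.849 * 116 * 0.25705 * 0.117966
  = 2.9864 m/s.
Pipe area A = pi*D^2/4 = pi*0.463^2/4 = 0.1684 m^2.
Q = A * V = 0.1684 * 2.9864 = 0.5028 m^3/s.

0.5028


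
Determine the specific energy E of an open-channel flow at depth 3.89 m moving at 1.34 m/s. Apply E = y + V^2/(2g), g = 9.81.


Specific energy E = y + V^2/(2g).
Velocity head = V^2/(2g) = 1.34^2 / (2*9.81) = 1.7956 / 19.62 = 0.0915 m.
E = 3.89 + 0.0915 = 3.9815 m.

3.9815


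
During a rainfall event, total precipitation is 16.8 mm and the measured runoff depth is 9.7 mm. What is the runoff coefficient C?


The runoff coefficient C = runoff depth / rainfall depth.
C = 9.7 / 16.8
  = 0.5774.

0.5774


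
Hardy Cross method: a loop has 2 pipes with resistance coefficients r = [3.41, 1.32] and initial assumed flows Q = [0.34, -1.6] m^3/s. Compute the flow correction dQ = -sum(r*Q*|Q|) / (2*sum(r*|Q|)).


Numerator terms (r*Q*|Q|): 3.41*0.34*|0.34| = 0.3942; 1.32*-1.6*|-1.6| = -3.3792.
Sum of numerator = -2.985.
Denominator terms (r*|Q|): 3.41*|0.34| = 1.1594; 1.32*|-1.6| = 2.112.
2 * sum of denominator = 2 * 3.2714 = 6.5428.
dQ = --2.985 / 6.5428 = 0.4562 m^3/s.

0.4562


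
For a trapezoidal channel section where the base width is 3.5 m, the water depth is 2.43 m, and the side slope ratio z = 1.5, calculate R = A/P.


For a trapezoidal section with side slope z:
A = (b + z*y)*y = (3.5 + 1.5*2.43)*2.43 = 17.362 m^2.
P = b + 2*y*sqrt(1 + z^2) = 3.5 + 2*2.43*sqrt(1 + 1.5^2) = 12.261 m.
R = A/P = 17.362 / 12.261 = 1.416 m.

1.416


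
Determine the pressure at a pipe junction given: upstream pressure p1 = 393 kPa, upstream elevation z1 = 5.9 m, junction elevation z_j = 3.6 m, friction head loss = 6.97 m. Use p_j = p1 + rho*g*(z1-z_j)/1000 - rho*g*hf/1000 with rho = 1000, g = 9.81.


Junction pressure: p_j = p1 + rho*g*(z1 - z_j)/1000 - rho*g*hf/1000.
Elevation term = 1000*9.81*(5.9 - 3.6)/1000 = 22.563 kPa.
Friction term = 1000*9.81*6.97/1000 = 68.376 kPa.
p_j = 393 + 22.563 - 68.376 = 347.19 kPa.

347.19


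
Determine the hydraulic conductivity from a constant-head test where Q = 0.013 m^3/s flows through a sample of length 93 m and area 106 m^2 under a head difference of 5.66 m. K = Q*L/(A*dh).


From K = Q*L / (A*dh):
Numerator: Q*L = 0.013 * 93 = 1.209.
Denominator: A*dh = 106 * 5.66 = 599.96.
K = 1.209 / 599.96 = 0.002015 m/s.

0.002015


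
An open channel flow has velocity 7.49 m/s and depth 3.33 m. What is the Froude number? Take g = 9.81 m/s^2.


The Froude number is defined as Fr = V / sqrt(g*y).
g*y = 9.81 * 3.33 = 32.6673.
sqrt(g*y) = sqrt(32.6673) = 5.7155.
Fr = 7.49 / 5.7155 = 1.3105.

1.3105


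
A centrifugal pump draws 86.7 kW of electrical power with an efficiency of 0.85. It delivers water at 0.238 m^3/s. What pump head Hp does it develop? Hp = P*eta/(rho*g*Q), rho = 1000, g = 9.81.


Pump head formula: Hp = P * eta / (rho * g * Q).
Numerator: P * eta = 86.7 * 1000 * 0.85 = 73695.0 W.
Denominator: rho * g * Q = 1000 * 9.81 * 0.238 = 2334.78.
Hp = 73695.0 / 2334.78 = 31.56 m.

31.56


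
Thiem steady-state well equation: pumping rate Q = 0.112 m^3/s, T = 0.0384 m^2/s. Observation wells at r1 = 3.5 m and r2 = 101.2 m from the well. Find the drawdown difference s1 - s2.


Thiem equation: s1 - s2 = Q/(2*pi*T) * ln(r2/r1).
ln(r2/r1) = ln(101.2/3.5) = 3.3643.
Q/(2*pi*T) = 0.112 / (2*pi*0.0384) = 0.112 / 0.2413 = 0.4642.
s1 - s2 = 0.4642 * 3.3643 = 1.5617 m.

1.5617


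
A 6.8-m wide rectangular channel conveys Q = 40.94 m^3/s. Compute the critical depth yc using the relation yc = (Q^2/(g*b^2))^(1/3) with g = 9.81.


Using yc = (Q^2 / (g * b^2))^(1/3):
Q^2 = 40.94^2 = 1676.08.
g * b^2 = 9.81 * 6.8^2 = 9.81 * 46.24 = 453.61.
Q^2 / (g*b^2) = 1676.08 / 453.61 = 3.695.
yc = 3.695^(1/3) = 1.546 m.

1.546


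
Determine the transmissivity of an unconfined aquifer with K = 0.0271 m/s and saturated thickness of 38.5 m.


Transmissivity is defined as T = K * h.
T = 0.0271 * 38.5
  = 1.0433 m^2/s.

1.0433


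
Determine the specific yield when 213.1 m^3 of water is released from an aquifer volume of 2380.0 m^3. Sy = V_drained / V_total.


Specific yield Sy = Volume drained / Total volume.
Sy = 213.1 / 2380.0
   = 0.0895.

0.0895


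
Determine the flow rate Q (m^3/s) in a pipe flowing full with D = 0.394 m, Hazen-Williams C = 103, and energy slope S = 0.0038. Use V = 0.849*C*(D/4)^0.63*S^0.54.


For a full circular pipe, R = D/4 = 0.394/4 = 0.0985 m.
V = 0.849 * 103 * 0.0985^0.63 * 0.0038^0.54
  = 0.849 * 103 * 0.232201 * 0.049327
  = 1.0016 m/s.
Pipe area A = pi*D^2/4 = pi*0.394^2/4 = 0.1219 m^2.
Q = A * V = 0.1219 * 1.0016 = 0.1221 m^3/s.

0.1221


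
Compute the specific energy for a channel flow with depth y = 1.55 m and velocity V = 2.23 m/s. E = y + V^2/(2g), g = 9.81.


Specific energy E = y + V^2/(2g).
Velocity head = V^2/(2g) = 2.23^2 / (2*9.81) = 4.9729 / 19.62 = 0.2535 m.
E = 1.55 + 0.2535 = 1.8035 m.

1.8035


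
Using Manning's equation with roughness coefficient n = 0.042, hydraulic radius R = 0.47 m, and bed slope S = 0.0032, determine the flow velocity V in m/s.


Manning's equation gives V = (1/n) * R^(2/3) * S^(1/2).
First, compute R^(2/3) = 0.47^(2/3) = 0.6045.
Next, S^(1/2) = 0.0032^(1/2) = 0.056569.
Then 1/n = 1/0.042 = 23.81.
V = 23.81 * 0.6045 * 0.056569 = 0.8142 m/s.

0.8142


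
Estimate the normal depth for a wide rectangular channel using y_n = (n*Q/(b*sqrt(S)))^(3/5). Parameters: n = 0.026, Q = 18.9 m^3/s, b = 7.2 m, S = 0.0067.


We use the wide-channel approximation y_n = (n*Q/(b*sqrt(S)))^(3/5).
sqrt(S) = sqrt(0.0067) = 0.081854.
Numerator: n*Q = 0.026 * 18.9 = 0.4914.
Denominator: b*sqrt(S) = 7.2 * 0.081854 = 0.589349.
arg = 0.8338.
y_n = 0.8338^(3/5) = 0.8967 m.

0.8967


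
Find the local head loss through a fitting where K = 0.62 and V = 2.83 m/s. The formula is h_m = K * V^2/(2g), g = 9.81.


Minor loss formula: h_m = K * V^2/(2g).
V^2 = 2.83^2 = 8.0089.
V^2/(2g) = 8.0089 / 19.62 = 0.4082 m.
h_m = 0.62 * 0.4082 = 0.2531 m.

0.2531


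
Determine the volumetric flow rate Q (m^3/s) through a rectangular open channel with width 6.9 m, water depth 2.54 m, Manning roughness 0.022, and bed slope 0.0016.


For a rectangular channel, the cross-sectional area A = b * y = 6.9 * 2.54 = 17.53 m^2.
The wetted perimeter P = b + 2y = 6.9 + 2*2.54 = 11.98 m.
Hydraulic radius R = A/P = 17.53/11.98 = 1.4629 m.
Velocity V = (1/n)*R^(2/3)*S^(1/2) = (1/0.022)*1.4629^(2/3)*0.0016^(1/2) = 2.3431 m/s.
Discharge Q = A * V = 17.53 * 2.3431 = 41.065 m^3/s.

41.065


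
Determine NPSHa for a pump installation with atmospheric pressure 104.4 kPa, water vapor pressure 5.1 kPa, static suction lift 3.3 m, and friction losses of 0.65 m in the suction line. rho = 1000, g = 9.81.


NPSHa = p_atm/(rho*g) - z_s - hf_s - p_vap/(rho*g).
p_atm/(rho*g) = 104.4*1000 / (1000*9.81) = 10.642 m.
p_vap/(rho*g) = 5.1*1000 / (1000*9.81) = 0.52 m.
NPSHa = 10.642 - 3.3 - 0.65 - 0.52
      = 6.17 m.

6.17


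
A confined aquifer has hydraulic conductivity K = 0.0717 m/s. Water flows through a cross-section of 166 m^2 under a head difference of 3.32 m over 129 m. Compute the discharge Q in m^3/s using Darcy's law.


Darcy's law: Q = K * A * i, where i = dh/L.
Hydraulic gradient i = 3.32 / 129 = 0.025736.
Q = 0.0717 * 166 * 0.025736
  = 0.3063 m^3/s.

0.3063
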